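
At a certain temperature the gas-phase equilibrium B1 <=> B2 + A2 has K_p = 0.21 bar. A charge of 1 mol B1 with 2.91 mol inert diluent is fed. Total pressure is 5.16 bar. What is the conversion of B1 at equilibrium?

Let X = conversion of B1 (basis 1 mol B1); extent of reaction ξ = X.
Species balance: n_B1 = 1 − X; n_B2 = X; n_A2 = X; n_I = 2.91 (inert).
Summing: n_T = 3.91 + X.
y_i = n_i/n_T, p_i = y_i·P. K_p = p_B2 p_A2 / (p_B1).
Substituting and setting equal to 0.21 bar gives a polynomial in X; the root in (0,1) is X = 0.338.

X = 0.338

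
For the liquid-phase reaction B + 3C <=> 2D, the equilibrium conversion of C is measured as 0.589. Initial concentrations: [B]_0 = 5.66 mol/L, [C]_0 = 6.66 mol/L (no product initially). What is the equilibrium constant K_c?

Let X = conversion of C.
Concentrations: [B] = 5.66 − 2.22X; [C] = 6.66 − 6.66X; [D] = 4.44X.
At X = 0.589: [B] = 4.35, [C] = 2.74, [D] = 2.62.
K_c = [D]^2 / ([B] [C]^3) = 0.0766 (mol/L)^-2.

K_c = 0.0766 (mol/L)^-2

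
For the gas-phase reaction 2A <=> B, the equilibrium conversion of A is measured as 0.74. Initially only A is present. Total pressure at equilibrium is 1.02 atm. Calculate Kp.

Kp = 3.38 atm^-1

Basis: 1 mol A initially; let X = conversion of A. Extent ξ = 0.5X.
At extent ξ: n_A = 1 − X; n_B = 0.5X.
Summing: n_T = 1 − 0.5X.
At X = 0.74: n_A = 0.26, n_B = 0.37, n_T = 0.63.
p_i = (n_i/n_T)·P. Kp = p_B / (p_A^2) = 3.38 atm^-1.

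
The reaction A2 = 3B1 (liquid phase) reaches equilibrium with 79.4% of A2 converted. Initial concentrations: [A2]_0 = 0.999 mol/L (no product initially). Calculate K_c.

Let X = conversion of A2.
Concentrations: [A2] = 0.999 − 0.999X; [B1] = 3X.
At X = 0.794: [A2] = 0.206, [B1] = 2.38.
K_c = [B1]^3 / ([A2]) = 65.5 (mol/L)^2.

K_c = 65.5 (mol/L)^2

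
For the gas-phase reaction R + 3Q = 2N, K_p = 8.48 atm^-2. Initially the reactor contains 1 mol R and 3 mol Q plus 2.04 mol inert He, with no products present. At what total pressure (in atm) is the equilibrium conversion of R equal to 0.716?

Basis: 1 mol R initially; let X = conversion of R. Extent ξ = X.
Mole table: n_R = 1 − X; n_Q = 3 − 3X; n_N = 2X; n_I = 2.04 (inert).
n_T = Σnᵢ = 6.04 − 2X.
K_p = p_N^2 / (p_R p_Q^3) with p_i = (n_i/n_T)·P.
At X = 0.716: the mole-fraction product g(X) = Π y_i^ν_i = 247.9. Since K_p = g(X)·P^{-2}, P = (g/K_p)^(1/2) = (247.9/8.48)^(1/2) = 5.41 atm.

P = 5.41 atm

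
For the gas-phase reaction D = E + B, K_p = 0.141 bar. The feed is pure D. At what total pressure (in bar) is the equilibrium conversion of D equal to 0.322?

P = 1.22 bar

Let X = conversion of D (basis 1 mol D); extent of reaction ξ = X.
Mole table: n_D = 1 − X; n_E = X; n_B = X.
Summing: n_T = 1 + X.
K_p = p_E p_B / (p_D) with p_i = (n_i/n_T)·P.
At X = 0.322: the mole-fraction product g(X) = Π y_i^ν_i = 0.1157. Since K_p = g(X)·P^{1}, P = (K_p/g)^(1/1) = (0.141/0.1157)^(1/1) = 1.22 bar.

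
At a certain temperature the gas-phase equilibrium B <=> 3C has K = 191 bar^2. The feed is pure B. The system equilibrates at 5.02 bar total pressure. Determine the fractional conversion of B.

X = 0.756

Basis: 1 mol B initially; let X = conversion of B. Extent ξ = X.
Species balance: n_B = 1 − X; n_C = 3X.
Summing: n_T = 1 + 2X.
With p_i = (n_i/n_T)P, K = p_C^3 / (p_B).
This yields a degree-3 equation in X; solving on (0,1), X = 0.756.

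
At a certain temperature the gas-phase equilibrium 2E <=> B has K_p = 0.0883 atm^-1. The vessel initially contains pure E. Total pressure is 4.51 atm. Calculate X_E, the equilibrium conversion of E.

X = 0.379

Basis: 1 mol E initially; let X = conversion of E. Extent ξ = 0.5X.
Moles: n_E = 1 − X; n_B = 0.5X.
Summing: n_T = 1 − 0.5X.
Mole fractions y_i = n_i/n_T; K_p = p_B / (p_E^2) with p_i = y_i·P.
Equating to 0.0883 atm^-1 and solving on 0 < X < 1: X = 0.379.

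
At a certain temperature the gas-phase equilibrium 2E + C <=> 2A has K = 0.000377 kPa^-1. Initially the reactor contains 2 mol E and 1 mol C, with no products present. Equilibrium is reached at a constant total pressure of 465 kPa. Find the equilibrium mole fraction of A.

Basis: 2 mol E initially; let X = conversion of E. Extent ξ = X.
Moles: n_E = 2 − 2X; n_C = 1 − X; n_A = 2X.
n_T = Σnᵢ = 3 − X.
Mole fractions y_i = n_i/n_T; K = p_A^2 / (p_E^2 p_C) with p_i = y_i·P.
This yields a degree-3 equation in X; solving on (0,1), X = 0.184.
Then n_A = 0.368, n_T = 2.82, so y_A = 0.131.

y_A = 0.131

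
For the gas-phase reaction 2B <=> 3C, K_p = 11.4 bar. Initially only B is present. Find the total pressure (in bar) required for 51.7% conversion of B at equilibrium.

Basis: 1 mol B initially; let X = conversion of B. Extent ξ = 0.5X.
Moles: n_B = 1 − X; n_C = 1.5X.
Summing: n_T = 1 + 0.5X.
K_p = p_C^3 / (p_B^2) with p_i = (n_i/n_T)·P.
At X = 0.517: the mole-fraction product g(X) = Π y_i^ν_i = 1.589. Since K_p = g(X)·P^{1}, P = (K_p/g)^(1/1) = (11.4/1.589)^(1/1) = 7.18 bar.

P = 7.18 bar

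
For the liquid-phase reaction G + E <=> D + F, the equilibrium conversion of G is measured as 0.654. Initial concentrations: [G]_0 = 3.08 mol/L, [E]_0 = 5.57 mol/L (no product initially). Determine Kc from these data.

Let X = conversion of G.
Concentrations: [G] = 3.08 − 3.08X; [E] = 5.57 − 3.08X; [D] = 3.08X; [F] = 3.08X.
At X = 0.654: [G] = 1.07, [E] = 3.56, [D] = 2.01, [F] = 2.01.
Kc = [D] [F] / ([G] [E]) = 1.07.

Kc = 1.07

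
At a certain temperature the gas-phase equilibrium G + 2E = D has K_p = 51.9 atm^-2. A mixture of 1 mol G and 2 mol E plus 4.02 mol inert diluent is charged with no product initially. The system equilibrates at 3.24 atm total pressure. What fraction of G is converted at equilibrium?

Let X = conversion of G (basis 1 mol G); extent of reaction ξ = X.
Moles: n_G = 1 − X; n_E = 2 − 2X; n_D = X; n_I = 4.02 (inert).
Summing: n_T = 7.02 − 2X.
With p_i = (n_i/n_T)P, K_p = p_D / (p_G p_E^2).
Equating to 51.9 atm^-2 and solving on 0 < X < 1: X = 0.780.

X = 0.780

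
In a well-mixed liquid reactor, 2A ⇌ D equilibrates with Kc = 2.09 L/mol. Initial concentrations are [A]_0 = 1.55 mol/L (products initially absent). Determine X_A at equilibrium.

Let X = conversion of A; extent ξ = 1.55X/2 mol/L.
Concentrations: [A] = 1.55 − 1.55X; [D] = 0.775X.
Kc = [D] / ([A]^2).
This equals 2.09 at X = 0.677 (the root in 0 < X < 1).

X = 0.677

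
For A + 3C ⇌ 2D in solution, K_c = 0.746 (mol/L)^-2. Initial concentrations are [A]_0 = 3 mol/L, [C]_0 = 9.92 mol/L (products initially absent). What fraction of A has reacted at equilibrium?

X = 0.742

Let X = conversion of A; extent ξ = 3·X mol/L.
Concentrations: [A] = 3 − 3X; [C] = 9.92 − 9X; [D] = 6X.
K_c = [D]^2 / ([A] [C]^3).
This equals 0.746 at X = 0.742 (the root in 0 < X < 1).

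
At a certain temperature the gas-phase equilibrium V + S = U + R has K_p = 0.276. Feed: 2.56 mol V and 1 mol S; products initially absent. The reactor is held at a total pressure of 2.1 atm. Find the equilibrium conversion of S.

X = 0.520

Take 1 mol S as basis and let X be its fractional conversion, so ξ = X.
Moles: n_V = 2.56 − X; n_S = 1 − X; n_U = X; n_R = X.
n_T stays at 3.56 (no change in mole number).
Mole fractions y_i = n_i/n_T; K_p = p_U p_R / (p_V p_S) with p_i = y_i·P.
This yields a degree-2 equation in X; solving on (0,1), X = 0.520.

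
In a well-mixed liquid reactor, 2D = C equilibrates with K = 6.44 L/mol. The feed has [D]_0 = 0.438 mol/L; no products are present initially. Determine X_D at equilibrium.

X = 0.658

Let X = conversion of D; extent ξ = 0.438X/2 mol/L.
Concentrations: [D] = 0.438 − 0.438X; [C] = 0.219X.
K = [C] / ([D]^2).
Setting equal to 6.44 and solving for X on (0,1) gives X = 0.658.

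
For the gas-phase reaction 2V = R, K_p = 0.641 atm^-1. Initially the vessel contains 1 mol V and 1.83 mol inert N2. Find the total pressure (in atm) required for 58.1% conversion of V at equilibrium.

Take 1 mol V as basis and let X be its fractional conversion, so ξ = 0.5X.
At extent ξ: n_V = 1 − X; n_R = 0.5X; n_I = 1.83 (inert).
Summing: n_T = 2.83 − 0.5X.
K_p = p_R / (p_V^2) with p_i = (n_i/n_T)·P.
At X = 0.581: the mole-fraction product g(X) = Π y_i^ν_i = 4.202. Since K_p = g(X)·P^{-1}, P = (g/K_p)^(1/1) = (4.202/0.641)^(1/1) = 6.56 atm.

P = 6.56 atm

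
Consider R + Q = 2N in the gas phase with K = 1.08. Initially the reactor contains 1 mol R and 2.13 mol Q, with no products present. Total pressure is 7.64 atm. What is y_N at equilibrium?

y_N = 0.307

Let X = conversion of R (basis 1 mol R); extent of reaction ξ = X.
At extent ξ: n_R = 1 − X; n_Q = 2.13 − X; n_N = 2X.
Since Δν = 0, n_T = 3.13 throughout.
Mole fractions y_i = n_i/n_T; K = p_N^2 / (p_R p_Q) with p_i = y_i·P.
Substituting and setting equal to 1.08 gives a polynomial in X; the root in (0,1) is X = 0.481.
Then n_N = 0.962, n_T = 3.13, so y_N = 0.307.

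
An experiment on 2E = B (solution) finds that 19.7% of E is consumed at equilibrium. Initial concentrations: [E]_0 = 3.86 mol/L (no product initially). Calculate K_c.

Let X = conversion of E.
Concentrations: [E] = 3.86 − 3.86X; [B] = 1.93X.
At X = 0.197: [E] = 3.1, [B] = 0.38.
K_c = [B] / ([E]^2) = 0.0396 L/mol.

K_c = 0.0396 L/mol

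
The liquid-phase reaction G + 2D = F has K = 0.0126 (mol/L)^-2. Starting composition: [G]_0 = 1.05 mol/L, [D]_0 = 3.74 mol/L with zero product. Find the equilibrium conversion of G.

Let X = conversion of G; extent ξ = 1.05·X mol/L.
Concentrations: [G] = 1.05 − 1.05X; [D] = 3.74 − 2.1X; [F] = 1.05X.
K = [F] / ([G] [D]^2).
Equating to 0.0126 (mol/L)^-2: the physical root is X = 0.131.

X = 0.131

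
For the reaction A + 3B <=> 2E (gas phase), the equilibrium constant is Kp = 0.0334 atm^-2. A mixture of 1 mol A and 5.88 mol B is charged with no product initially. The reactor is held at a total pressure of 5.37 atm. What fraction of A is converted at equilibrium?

Take 1 mol A as basis and let X be its fractional conversion, so ξ = X.
Species balance: n_A = 1 − X; n_B = 5.88 − 3X; n_E = 2X.
Total moles n_T = 6.88 − 2X.
Mole fractions y_i = n_i/n_T; Kp = p_E^2 / (p_A p_B^3) with p_i = y_i·P.
Setting this equal to 0.0334 atm^-2 and taking the physical root (0 < X < 1) gives X = 0.521.

X = 0.521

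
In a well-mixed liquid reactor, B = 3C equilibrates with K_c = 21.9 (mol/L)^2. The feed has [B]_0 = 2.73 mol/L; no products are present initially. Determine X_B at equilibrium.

X = 0.402

Let X = conversion of B; extent ξ = 2.73·X mol/L.
Concentrations: [B] = 2.73 − 2.73X; [C] = 8.19X.
K_c = [C]^3 / ([B]).
Equating to 21.9 (mol/L)^2: the physical root is X = 0.402.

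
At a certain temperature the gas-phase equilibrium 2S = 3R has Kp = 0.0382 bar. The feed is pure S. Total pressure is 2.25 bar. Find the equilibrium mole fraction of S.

y_S = 0.782

Let X = conversion of S (basis 1 mol S); extent of reaction ξ = 0.5X.
At extent ξ: n_S = 1 − X; n_R = 1.5X.
Summing: n_T = 1 + 0.5X.
y_i = n_i/n_T, p_i = y_i·P. Kp = p_R^3 / (p_S^2).
Setting this equal to 0.0382 bar and taking the physical root (0 < X < 1) gives X = 0.157.
Then n_S = 0.843, n_T = 1.08, so y_S = 0.782.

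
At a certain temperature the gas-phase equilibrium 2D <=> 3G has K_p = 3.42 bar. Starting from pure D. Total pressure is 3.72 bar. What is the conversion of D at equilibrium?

X = 0.460

Let X = conversion of D (basis 1 mol D); extent of reaction ξ = 0.5X.
Moles: n_D = 1 − X; n_G = 1.5X.
n_T = Σnᵢ = 1 + 0.5X.
Mole fractions y_i = n_i/n_T; K_p = p_G^3 / (p_D^2) with p_i = y_i·P.
This yields a degree-3 equation in X; solving on (0,1), X = 0.460.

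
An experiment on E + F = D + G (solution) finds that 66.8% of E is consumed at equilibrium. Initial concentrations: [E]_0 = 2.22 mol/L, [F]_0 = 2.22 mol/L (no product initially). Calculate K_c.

Let X = conversion of E.
Concentrations: [E] = 2.22 − 2.22X; [F] = 2.22 − 2.22X; [D] = 2.22X; [G] = 2.22X.
At X = 0.668: [E] = 0.737, [F] = 0.737, [D] = 1.48, [G] = 1.48.
K_c = [D] [G] / ([E] [F]) = 4.05.

K_c = 4.05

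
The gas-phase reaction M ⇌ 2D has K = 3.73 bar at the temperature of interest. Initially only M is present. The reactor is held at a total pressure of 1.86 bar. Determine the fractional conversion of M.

Basis: 1 mol M initially; let X = conversion of M. Extent ξ = X.
Mole table: n_M = 1 − X; n_D = 2X.
Summing: n_T = 1 + X.
Mole fractions y_i = n_i/n_T; K = p_D^2 / (p_M) with p_i = y_i·P.
Equating to 3.73 bar and solving on 0 < X < 1: X = 0.578.

X = 0.578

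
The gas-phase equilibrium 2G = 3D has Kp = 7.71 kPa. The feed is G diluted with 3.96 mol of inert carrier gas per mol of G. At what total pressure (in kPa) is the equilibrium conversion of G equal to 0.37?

P = 92.1 kPa

Let X = conversion of G (basis 1 mol G); extent of reaction ξ = 0.5X.
Species balance: n_G = 1 − X; n_D = 1.5X; n_I = 3.96 (inert).
Summing: n_T = 4.96 + 0.5X.
Kp = p_D^3 / (p_G^2) with p_i = (n_i/n_T)·P.
At X = 0.37: the mole-fraction product g(X) = Π y_i^ν_i = 0.08372. Since Kp = g(X)·P^{1}, P = (Kp/g)^(1/1) = (7.71/0.08372)^(1/1) = 92.1 kPa.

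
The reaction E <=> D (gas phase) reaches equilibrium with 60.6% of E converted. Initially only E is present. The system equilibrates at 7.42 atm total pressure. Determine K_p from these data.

K_p = 1.54

Let X = conversion of E (basis 1 mol E); extent of reaction ξ = X.
Moles: n_E = 1 − X; n_D = X.
n_T stays at 1 (no change in mole number).
At X = 0.606: n_E = 0.394, n_D = 0.606, n_T = 1.
p_i = (n_i/n_T)·P. K_p = p_D / (p_E) = 1.54.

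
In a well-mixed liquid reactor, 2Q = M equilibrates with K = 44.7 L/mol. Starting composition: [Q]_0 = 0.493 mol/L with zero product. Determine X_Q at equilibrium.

Let X = conversion of Q; extent ξ = 0.493X/2 mol/L.
Concentrations: [Q] = 0.493 − 0.493X; [M] = 0.246X.
K = [M] / ([Q]^2).
This equals 44.7 at X = 0.860 (the root in 0 < X < 1).

X = 0.860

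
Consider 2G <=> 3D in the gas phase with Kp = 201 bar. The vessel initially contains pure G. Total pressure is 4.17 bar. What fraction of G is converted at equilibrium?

Basis: 1 mol G initially; let X = conversion of G. Extent ξ = 0.5X.
At extent ξ: n_G = 1 − X; n_D = 1.5X.
Total moles n_T = 1 + 0.5X.
Mole fractions y_i = n_i/n_T; Kp = p_D^3 / (p_G^2) with p_i = y_i·P.
This yields a degree-3 equation in X; solving on (0,1), X = 0.831.

X = 0.831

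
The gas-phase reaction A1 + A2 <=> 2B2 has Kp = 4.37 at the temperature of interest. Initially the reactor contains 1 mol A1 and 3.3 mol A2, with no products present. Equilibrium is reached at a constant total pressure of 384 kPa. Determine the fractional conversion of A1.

X = 0.779

Let X = conversion of A1 (basis 1 mol A1); extent of reaction ξ = X.
Species balance: n_A1 = 1 − X; n_A2 = 3.3 − X; n_B2 = 2X.
Total moles n_T = 4.3 (Δν = 0, constant).
Mole fractions y_i = n_i/n_T; Kp = p_B2^2 / (p_A1 p_A2) with p_i = y_i·P.
This yields a degree-2 equation in X; solving on (0,1), X = 0.779.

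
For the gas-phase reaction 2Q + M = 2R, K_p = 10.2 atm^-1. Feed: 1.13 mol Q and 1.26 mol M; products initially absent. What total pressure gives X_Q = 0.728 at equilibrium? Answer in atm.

P = 1.64 atm

Take 1.13 mol Q as basis and let X be its fractional conversion, so ξ = 0.565X.
Moles: n_Q = 1.13 − 1.13X; n_M = 1.26 − 0.565X; n_R = 1.13X.
Total moles n_T = 2.39 − 0.565X.
K_p = p_R^2 / (p_Q^2 p_M) with p_i = (n_i/n_T)·P.
At X = 0.728: the mole-fraction product g(X) = Π y_i^ν_i = 16.7. Since K_p = g(X)·P^{-1}, P = (g/K_p)^(1/1) = (16.7/10.2)^(1/1) = 1.64 atm.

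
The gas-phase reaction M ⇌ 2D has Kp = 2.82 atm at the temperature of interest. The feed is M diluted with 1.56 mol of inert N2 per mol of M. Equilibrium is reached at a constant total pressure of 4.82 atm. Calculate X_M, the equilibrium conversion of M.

Let X = conversion of M (basis 1 mol M); extent of reaction ξ = X.
Species balance: n_M = 1 − X; n_D = 2X; n_I = 1.56 (inert).
Total moles n_T = 2.56 + X.
With p_i = (n_i/n_T)P, Kp = p_D^2 / (p_M).
Equating to 2.82 atm and solving on 0 < X < 1: X = 0.481.

X = 0.481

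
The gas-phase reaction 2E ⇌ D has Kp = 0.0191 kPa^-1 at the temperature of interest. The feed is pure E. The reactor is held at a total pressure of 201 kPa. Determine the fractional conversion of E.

X = 0.753

Let X = conversion of E (basis 1 mol E); extent of reaction ξ = 0.5X.
Moles: n_E = 1 − X; n_D = 0.5X.
Summing: n_T = 1 − 0.5X.
y_i = n_i/n_T, p_i = y_i·P. Kp = p_D / (p_E^2).
This yields a degree-2 equation in X; solving on (0,1), X = 0.753.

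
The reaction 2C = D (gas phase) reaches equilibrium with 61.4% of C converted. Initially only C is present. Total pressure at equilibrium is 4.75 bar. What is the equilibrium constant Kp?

Kp = 0.301 bar^-1

Take 1 mol C as basis and let X be its fractional conversion, so ξ = 0.5X.
At extent ξ: n_C = 1 − X; n_D = 0.5X.
Total moles n_T = 1 − 0.5X.
At X = 0.614: n_C = 0.386, n_D = 0.307, n_T = 0.693.
p_i = (n_i/n_T)·P. Kp = p_D / (p_C^2) = 0.301 bar^-1.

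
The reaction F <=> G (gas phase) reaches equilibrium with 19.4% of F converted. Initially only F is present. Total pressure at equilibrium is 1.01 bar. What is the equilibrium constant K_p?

K_p = 0.241

Take 1 mol F as basis and let X be its fractional conversion, so ξ = X.
Species balance: n_F = 1 − X; n_G = X.
Since Δν = 0, n_T = 1 throughout.
At X = 0.194: n_F = 0.806, n_G = 0.194, n_T = 1.
p_i = (n_i/n_T)·P. K_p = p_G / (p_F) = 0.241.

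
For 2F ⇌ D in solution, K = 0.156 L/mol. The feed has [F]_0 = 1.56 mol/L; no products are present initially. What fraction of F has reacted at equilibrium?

X = 0.264

Let X = conversion of F; extent ξ = 1.56X/2 mol/L.
Concentrations: [F] = 1.56 − 1.56X; [D] = 0.78X.
K = [D] / ([F]^2).
Setting equal to 0.156 and solving for X on (0,1) gives X = 0.264.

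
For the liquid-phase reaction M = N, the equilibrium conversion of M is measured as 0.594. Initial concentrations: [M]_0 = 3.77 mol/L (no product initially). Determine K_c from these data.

K_c = 1.46

Let X = conversion of M.
Concentrations: [M] = 3.77 − 3.77X; [N] = 3.77X.
At X = 0.594: [M] = 1.53, [N] = 2.24.
K_c = [N] / ([M]) = 1.46.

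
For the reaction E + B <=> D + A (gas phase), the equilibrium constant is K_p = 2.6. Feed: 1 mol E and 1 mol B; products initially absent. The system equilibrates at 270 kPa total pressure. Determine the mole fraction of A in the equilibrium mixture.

y_A = 0.309

Let X = conversion of E (basis 1 mol E); extent of reaction ξ = X.
At extent ξ: n_E = 1 − X; n_B = 1 − X; n_D = X; n_A = X.
Since Δν = 0, n_T = 2 throughout.
With p_i = (n_i/n_T)P, K_p = p_D p_A / (p_E p_B).
Setting this equal to 2.6 and taking the physical root (0 < X < 1) gives X = 0.617.
Then n_A = 0.617, n_T = 2, so y_A = 0.309.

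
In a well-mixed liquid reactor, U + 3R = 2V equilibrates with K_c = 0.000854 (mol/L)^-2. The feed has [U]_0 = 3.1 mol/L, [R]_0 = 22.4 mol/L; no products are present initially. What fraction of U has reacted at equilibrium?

Let X = conversion of U; extent ξ = 3.1·X mol/L.
Concentrations: [U] = 3.1 − 3.1X; [R] = 22.4 − 9.3X; [V] = 6.2X.
K_c = [V]^2 / ([U] [R]^3).
Equating to 0.000854 (mol/L)^-2: the physical root is X = 0.466.

X = 0.466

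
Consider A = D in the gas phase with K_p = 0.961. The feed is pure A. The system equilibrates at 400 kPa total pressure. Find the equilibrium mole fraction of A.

y_A = 0.510

Let X = conversion of A (basis 1 mol A); extent of reaction ξ = X.
Moles: n_A = 1 − X; n_D = X.
n_T stays at 1 (no change in mole number).
Mole fractions y_i = n_i/n_T; K_p = p_D / (p_A) with p_i = y_i·P.
Equating to 0.961 and solving on 0 < X < 1: X = 0.490.
Then n_A = 0.51, n_T = 1, so y_A = 0.510.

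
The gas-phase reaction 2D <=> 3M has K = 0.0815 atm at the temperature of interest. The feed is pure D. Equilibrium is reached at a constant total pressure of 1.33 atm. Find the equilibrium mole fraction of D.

y_D = 0.692

Basis: 1 mol D initially; let X = conversion of D. Extent ξ = 0.5X.
At extent ξ: n_D = 1 − X; n_M = 1.5X.
Total moles n_T = 1 + 0.5X.
y_i = n_i/n_T, p_i = y_i·P. K = p_M^3 / (p_D^2).
Substituting and setting equal to 0.0815 atm gives a polynomial in X; the root in (0,1) is X = 0.229.
Then n_D = 0.771, n_T = 1.11, so y_D = 0.692.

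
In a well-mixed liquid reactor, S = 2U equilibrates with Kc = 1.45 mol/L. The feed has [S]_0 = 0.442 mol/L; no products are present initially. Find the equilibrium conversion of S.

Let X = conversion of S; extent ξ = 0.442·X mol/L.
Concentrations: [S] = 0.442 − 0.442X; [U] = 0.884X.
Kc = [U]^2 / ([S]).
Equating to 1.45 mol/L: the physical root is X = 0.584.

X = 0.584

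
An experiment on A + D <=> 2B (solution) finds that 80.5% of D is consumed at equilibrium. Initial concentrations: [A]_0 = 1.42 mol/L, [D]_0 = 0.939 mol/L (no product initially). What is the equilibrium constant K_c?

Let X = conversion of D.
Concentrations: [A] = 1.42 − 0.939X; [D] = 0.939 − 0.939X; [B] = 1.88X.
At X = 0.805: [A] = 0.664, [D] = 0.183, [B] = 1.51.
K_c = [B]^2 / ([A] [D]) = 18.8.

K_c = 18.8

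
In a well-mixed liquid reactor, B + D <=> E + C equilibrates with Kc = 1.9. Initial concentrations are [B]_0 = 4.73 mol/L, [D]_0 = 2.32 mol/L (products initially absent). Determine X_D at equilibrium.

Let X = conversion of D; extent ξ = 2.32·X mol/L.
Concentrations: [B] = 4.73 − 2.32X; [D] = 2.32 − 2.32X; [E] = 2.32X; [C] = 2.32X.
Kc = [E] [C] / ([B] [D]).
Solving Kc = 1.9 for X ∈ (0,1): X = 0.761.

X = 0.761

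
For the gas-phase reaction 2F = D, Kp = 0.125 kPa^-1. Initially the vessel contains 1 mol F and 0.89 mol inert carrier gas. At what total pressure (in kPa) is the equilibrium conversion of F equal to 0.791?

Basis: 1 mol F initially; let X = conversion of F. Extent ξ = 0.5X.
Moles: n_F = 1 − X; n_D = 0.5X; n_I = 0.89 (inert).
n_T = Σnᵢ = 1.89 − 0.5X.
Kp = p_D / (p_F^2) with p_i = (n_i/n_T)·P.
At X = 0.791: the mole-fraction product g(X) = Π y_i^ν_i = 13.53. Since Kp = g(X)·P^{-1}, P = (g/Kp)^(1/1) = (13.53/0.125)^(1/1) = 108 kPa.

P = 108 kPa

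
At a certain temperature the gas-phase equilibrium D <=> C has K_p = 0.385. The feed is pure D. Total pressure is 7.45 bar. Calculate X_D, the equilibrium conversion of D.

X = 0.278

Basis: 1 mol D initially; let X = conversion of D. Extent ξ = X.
Species balance: n_D = 1 − X; n_C = X.
Since Δν = 0, n_T = 1 throughout.
Mole fractions y_i = n_i/n_T; K_p = p_C / (p_D) with p_i = y_i·P.
Substituting and setting equal to 0.385 gives a polynomial in X; the root in (0,1) is X = 0.278.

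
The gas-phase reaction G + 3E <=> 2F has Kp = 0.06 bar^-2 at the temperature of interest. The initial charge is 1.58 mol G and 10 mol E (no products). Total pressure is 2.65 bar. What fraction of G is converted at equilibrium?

X = 0.429

Take 1.58 mol G as basis and let X be its fractional conversion, so ξ = 1.58X.
Mole table: n_G = 1.58 − 1.58X; n_E = 10 − 4.74X; n_F = 3.16X.
Total moles n_T = 11.6 − 3.16X.
Mole fractions y_i = n_i/n_T; Kp = p_F^2 / (p_G p_E^3) with p_i = y_i·P.
This yields a degree-4 equation in X; solving on (0,1), X = 0.429.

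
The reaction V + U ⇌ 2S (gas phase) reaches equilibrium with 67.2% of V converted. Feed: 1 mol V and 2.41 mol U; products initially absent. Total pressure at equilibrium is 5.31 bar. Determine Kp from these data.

Take 1 mol V as basis and let X be its fractional conversion, so ξ = X.
At extent ξ: n_V = 1 − X; n_U = 2.41 − X; n_S = 2X.
Since Δν = 0, n_T = 3.41 throughout.
At X = 0.672: n_V = 0.328, n_U = 1.74, n_S = 1.34, n_T = 3.41.
p_i = (n_i/n_T)·P. Kp = p_S^2 / (p_V p_U) = 3.17.

Kp = 3.17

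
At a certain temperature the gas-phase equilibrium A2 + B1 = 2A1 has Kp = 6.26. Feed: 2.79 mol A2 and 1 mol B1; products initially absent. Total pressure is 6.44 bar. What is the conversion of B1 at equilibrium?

X = 0.797

Basis: 1 mol B1 initially; let X = conversion of B1. Extent ξ = X.
Mole table: n_A2 = 2.79 − X; n_B1 = 1 − X; n_A1 = 2X.
Total moles n_T = 3.79 (Δν = 0, constant).
Mole fractions y_i = n_i/n_T; Kp = p_A1^2 / (p_A2 p_B1) with p_i = y_i·P.
Substituting and setting equal to 6.26 gives a polynomial in X; the root in (0,1) is X = 0.797.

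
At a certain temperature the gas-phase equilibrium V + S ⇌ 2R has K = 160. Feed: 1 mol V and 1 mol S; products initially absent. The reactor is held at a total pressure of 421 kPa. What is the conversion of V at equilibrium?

X = 0.863

Take 1 mol V as basis and let X be its fractional conversion, so ξ = X.
Mole table: n_V = 1 − X; n_S = 1 − X; n_R = 2X.
Since Δν = 0, n_T = 2 throughout.
y_i = n_i/n_T, p_i = y_i·P. K = p_R^2 / (p_V p_S).
Substituting and setting equal to 160 gives a polynomial in X; the root in (0,1) is X = 0.863.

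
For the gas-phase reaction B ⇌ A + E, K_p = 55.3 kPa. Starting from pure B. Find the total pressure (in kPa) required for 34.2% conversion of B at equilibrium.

Let X = conversion of B (basis 1 mol B); extent of reaction ξ = X.
At extent ξ: n_B = 1 − X; n_A = X; n_E = X.
Total moles n_T = 1 + X.
K_p = p_A p_E / (p_B) with p_i = (n_i/n_T)·P.
At X = 0.342: the mole-fraction product g(X) = Π y_i^ν_i = 0.1325. Since K_p = g(X)·P^{1}, P = (K_p/g)^(1/1) = (55.3/0.1325)^(1/1) = 417 kPa.

P = 417 kPa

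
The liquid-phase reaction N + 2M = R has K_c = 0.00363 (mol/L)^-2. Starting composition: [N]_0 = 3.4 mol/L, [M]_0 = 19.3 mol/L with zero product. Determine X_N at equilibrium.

Let X = conversion of N; extent ξ = 3.4·X mol/L.
Concentrations: [N] = 3.4 − 3.4X; [M] = 19.3 − 6.8X; [R] = 3.4X.
K_c = [R] / ([N] [M]^2).
Solving K_c = 0.00363 for X ∈ (0,1): X = 0.482.

X = 0.482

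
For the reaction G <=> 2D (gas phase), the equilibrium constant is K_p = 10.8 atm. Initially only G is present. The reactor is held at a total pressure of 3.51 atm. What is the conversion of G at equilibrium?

Basis: 1 mol G initially; let X = conversion of G. Extent ξ = X.
At extent ξ: n_G = 1 − X; n_D = 2X.
Summing: n_T = 1 + X.
y_i = n_i/n_T, p_i = y_i·P. K_p = p_D^2 / (p_G).
Setting this equal to 10.8 atm and taking the physical root (0 < X < 1) gives X = 0.659.

X = 0.659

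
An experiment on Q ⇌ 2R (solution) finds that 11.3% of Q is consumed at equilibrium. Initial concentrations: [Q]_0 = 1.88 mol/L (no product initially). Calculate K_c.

Let X = conversion of Q.
Concentrations: [Q] = 1.88 − 1.88X; [R] = 3.76X.
At X = 0.113: [Q] = 1.67, [R] = 0.425.
K_c = [R]^2 / ([Q]) = 0.108 mol/L.

K_c = 0.108 mol/L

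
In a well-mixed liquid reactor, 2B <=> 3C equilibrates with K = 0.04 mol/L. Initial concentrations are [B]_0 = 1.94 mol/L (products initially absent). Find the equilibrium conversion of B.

Let X = conversion of B; extent ξ = 1.94X/2 mol/L.
Concentrations: [B] = 1.94 − 1.94X; [C] = 2.91X.
K = [C]^3 / ([B]^2).
This equals 0.04 at X = 0.162 (the root in 0 < X < 1).

X = 0.162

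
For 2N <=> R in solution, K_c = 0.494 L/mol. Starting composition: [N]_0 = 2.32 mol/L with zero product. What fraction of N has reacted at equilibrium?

Let X = conversion of N; extent ξ = 2.32X/2 mol/L.
Concentrations: [N] = 2.32 − 2.32X; [R] = 1.16X.
K_c = [R] / ([N]^2).
Solving K_c = 0.494 for X ∈ (0,1): X = 0.523.

X = 0.523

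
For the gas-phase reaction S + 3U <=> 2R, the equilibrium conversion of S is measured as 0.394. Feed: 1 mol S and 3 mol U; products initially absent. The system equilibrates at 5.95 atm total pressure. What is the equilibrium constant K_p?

K_p = 0.0497 atm^-2

Let X = conversion of S (basis 1 mol S); extent of reaction ξ = X.
Mole table: n_S = 1 − X; n_U = 3 − 3X; n_R = 2X.
n_T = Σnᵢ = 4 − 2X.
At X = 0.394: n_S = 0.606, n_U = 1.82, n_R = 0.788, n_T = 3.21.
p_i = (n_i/n_T)·P. K_p = p_R^2 / (p_S p_U^3) = 0.0497 atm^-2.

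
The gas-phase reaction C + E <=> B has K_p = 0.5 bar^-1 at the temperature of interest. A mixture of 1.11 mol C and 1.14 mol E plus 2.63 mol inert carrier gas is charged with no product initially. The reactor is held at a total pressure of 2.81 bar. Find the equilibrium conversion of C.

Take 1.11 mol C as basis and let X be its fractional conversion, so ξ = 1.11X.
Moles: n_C = 1.11 − 1.11X; n_E = 1.14 − 1.11X; n_B = 1.11X; n_I = 2.63 (inert).
Total moles n_T = 4.88 − 1.11X.
y_i = n_i/n_T, p_i = y_i·P. K_p = p_B / (p_C p_E).
Setting this equal to 0.5 bar^-1 and taking the physical root (0 < X < 1) gives X = 0.214.

X = 0.214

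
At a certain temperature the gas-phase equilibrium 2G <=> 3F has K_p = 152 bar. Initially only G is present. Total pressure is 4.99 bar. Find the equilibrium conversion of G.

X = 0.799

Basis: 1 mol G initially; let X = conversion of G. Extent ξ = 0.5X.
Mole table: n_G = 1 − X; n_F = 1.5X.
Total moles n_T = 1 + 0.5X.
Mole fractions y_i = n_i/n_T; K_p = p_F^3 / (p_G^2) with p_i = y_i·P.
This yields a degree-3 equation in X; solving on (0,1), X = 0.799.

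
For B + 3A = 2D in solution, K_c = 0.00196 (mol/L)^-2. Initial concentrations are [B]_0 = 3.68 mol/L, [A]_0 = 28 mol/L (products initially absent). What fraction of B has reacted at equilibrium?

X = 0.649

Let X = conversion of B; extent ξ = 3.68·X mol/L.
Concentrations: [B] = 3.68 − 3.68X; [A] = 28 − 11X; [D] = 7.36X.
K_c = [D]^2 / ([B] [A]^3).
Equating to 0.00196 (mol/L)^-2: the physical root is X = 0.649.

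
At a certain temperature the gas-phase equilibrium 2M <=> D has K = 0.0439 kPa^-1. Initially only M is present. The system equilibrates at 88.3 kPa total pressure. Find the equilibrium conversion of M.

X = 0.754

Take 1 mol M as basis and let X be its fractional conversion, so ξ = 0.5X.
Moles: n_M = 1 − X; n_D = 0.5X.
Total moles n_T = 1 − 0.5X.
Mole fractions y_i = n_i/n_T; K = p_D / (p_M^2) with p_i = y_i·P.
Substituting and setting equal to 0.0439 kPa^-1 gives a polynomial in X; the root in (0,1) is X = 0.754.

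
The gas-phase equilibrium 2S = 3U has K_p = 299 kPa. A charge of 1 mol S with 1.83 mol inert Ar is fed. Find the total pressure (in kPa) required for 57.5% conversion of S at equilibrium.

Take 1 mol S as basis and let X be its fractional conversion, so ξ = 0.5X.
At extent ξ: n_S = 1 − X; n_U = 1.5X; n_I = 1.83 (inert).
Summing: n_T = 2.83 + 0.5X.
K_p = p_U^3 / (p_S^2) with p_i = (n_i/n_T)·P.
At X = 0.575: the mole-fraction product g(X) = Π y_i^ν_i = 1.139. Since K_p = g(X)·P^{1}, P = (K_p/g)^(1/1) = (299/1.139)^(1/1) = 262 kPa.

P = 262 kPa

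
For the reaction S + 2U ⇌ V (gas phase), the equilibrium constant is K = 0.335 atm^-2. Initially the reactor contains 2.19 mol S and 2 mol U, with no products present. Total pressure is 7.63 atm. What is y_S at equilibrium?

y_S = 0.536

Take 2 mol U as basis and let X be its fractional conversion, so ξ = X.
Species balance: n_S = 2.19 − X; n_U = 2 − 2X; n_V = X.
Summing: n_T = 4.19 − 2X.
y_i = n_i/n_T, p_i = y_i·P. K = p_V / (p_S p_U^2).
Equating to 0.335 atm^-2 and solving on 0 < X < 1: X = 0.779.
Then n_S = 1.41, n_T = 2.63, so y_S = 0.536.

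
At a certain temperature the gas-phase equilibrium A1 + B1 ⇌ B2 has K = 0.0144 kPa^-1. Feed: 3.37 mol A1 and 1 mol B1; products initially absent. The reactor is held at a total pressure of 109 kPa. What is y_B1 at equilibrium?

Basis: 1 mol B1 initially; let X = conversion of B1. Extent ξ = X.
Moles: n_A1 = 3.37 − X; n_B1 = 1 − X; n_B2 = X.
n_T = Σnᵢ = 4.37 − X.
Mole fractions y_i = n_i/n_T; K = p_B2 / (p_A1 p_B1) with p_i = y_i·P.
Equating to 0.0144 kPa^-1 and solving on 0 < X < 1: X = 0.537.
Then n_B1 = 0.463, n_T = 3.83, so y_B1 = 0.121.

y_B1 = 0.121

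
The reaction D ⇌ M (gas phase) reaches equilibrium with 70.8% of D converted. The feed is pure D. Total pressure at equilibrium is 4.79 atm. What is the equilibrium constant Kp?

Basis: 1 mol D initially; let X = conversion of D. Extent ξ = X.
Mole table: n_D = 1 − X; n_M = X.
Since Δν = 0, n_T = 1 throughout.
At X = 0.708: n_D = 0.292, n_M = 0.708, n_T = 1.
p_i = (n_i/n_T)·P. Kp = p_M / (p_D) = 2.42.

Kp = 2.42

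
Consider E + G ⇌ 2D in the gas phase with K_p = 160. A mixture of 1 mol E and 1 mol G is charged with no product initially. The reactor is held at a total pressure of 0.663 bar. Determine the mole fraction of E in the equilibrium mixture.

Let X = conversion of E (basis 1 mol E); extent of reaction ξ = X.
Moles: n_E = 1 − X; n_G = 1 − X; n_D = 2X.
n_T stays at 2 (no change in mole number).
y_i = n_i/n_T, p_i = y_i·P. K_p = p_D^2 / (p_E p_G).
Equating to 160 and solving on 0 < X < 1: X = 0.863.
Then n_E = 0.137, n_T = 2, so y_E = 0.068.

y_E = 0.068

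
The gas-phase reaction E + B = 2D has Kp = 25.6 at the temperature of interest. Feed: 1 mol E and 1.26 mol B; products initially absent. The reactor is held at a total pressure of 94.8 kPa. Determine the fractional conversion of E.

Let X = conversion of E (basis 1 mol E); extent of reaction ξ = X.
Mole table: n_E = 1 − X; n_B = 1.26 − X; n_D = 2X.
n_T stays at 2.26 (no change in mole number).
Mole fractions y_i = n_i/n_T; Kp = p_D^2 / (p_E p_B) with p_i = y_i·P.
Setting this equal to 25.6 and taking the physical root (0 < X < 1) gives X = 0.791.

X = 0.791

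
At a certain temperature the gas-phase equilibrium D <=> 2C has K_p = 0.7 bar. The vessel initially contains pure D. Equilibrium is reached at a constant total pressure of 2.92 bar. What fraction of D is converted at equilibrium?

X = 0.238

Basis: 1 mol D initially; let X = conversion of D. Extent ξ = X.
Species balance: n_D = 1 − X; n_C = 2X.
n_T = Σnᵢ = 1 + X.
With p_i = (n_i/n_T)P, K_p = p_C^2 / (p_D).
Setting this equal to 0.7 bar and taking the physical root (0 < X < 1) gives X = 0.238.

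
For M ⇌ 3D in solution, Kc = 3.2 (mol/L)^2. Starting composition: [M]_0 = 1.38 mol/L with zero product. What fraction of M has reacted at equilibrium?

X = 0.344

Let X = conversion of M; extent ξ = 1.38·X mol/L.
Concentrations: [M] = 1.38 − 1.38X; [D] = 4.14X.
Kc = [D]^3 / ([M]).
Solving Kc = 3.2 for X ∈ (0,1): X = 0.344.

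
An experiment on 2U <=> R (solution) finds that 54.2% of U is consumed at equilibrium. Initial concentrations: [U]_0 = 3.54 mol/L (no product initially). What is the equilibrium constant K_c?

K_c = 0.365 L/mol

Let X = conversion of U.
Concentrations: [U] = 3.54 − 3.54X; [R] = 1.77X.
At X = 0.542: [U] = 1.62, [R] = 0.959.
K_c = [R] / ([U]^2) = 0.365 L/mol.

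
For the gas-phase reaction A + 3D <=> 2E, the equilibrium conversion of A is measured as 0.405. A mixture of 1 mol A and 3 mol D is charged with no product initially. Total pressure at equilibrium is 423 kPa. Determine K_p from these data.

K_p = 1.1e-05 kPa^-2

Basis: 1 mol A initially; let X = conversion of A. Extent ξ = X.
Mole table: n_A = 1 − X; n_D = 3 − 3X; n_E = 2X.
Total moles n_T = 4 − 2X.
At X = 0.405: n_A = 0.595, n_D = 1.78, n_E = 0.81, n_T = 3.19.
p_i = (n_i/n_T)·P. K_p = p_E^2 / (p_A p_D^3) = 1.1e-05 kPa^-2.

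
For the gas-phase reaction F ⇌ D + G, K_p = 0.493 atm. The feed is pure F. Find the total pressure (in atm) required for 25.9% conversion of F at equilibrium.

P = 6.86 atm

Take 1 mol F as basis and let X be its fractional conversion, so ξ = X.
Moles: n_F = 1 − X; n_D = X; n_G = X.
n_T = Σnᵢ = 1 + X.
K_p = p_D p_G / (p_F) with p_i = (n_i/n_T)·P.
At X = 0.259: the mole-fraction product g(X) = Π y_i^ν_i = 0.0719. Since K_p = g(X)·P^{1}, P = (K_p/g)^(1/1) = (0.493/0.0719)^(1/1) = 6.86 atm.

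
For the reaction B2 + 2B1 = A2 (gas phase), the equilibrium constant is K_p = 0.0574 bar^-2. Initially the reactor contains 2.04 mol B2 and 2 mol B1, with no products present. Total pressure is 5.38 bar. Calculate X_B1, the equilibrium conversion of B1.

Basis: 2 mol B1 initially; let X = conversion of B1. Extent ξ = X.
At extent ξ: n_B2 = 2.04 − X; n_B1 = 2 − 2X; n_A2 = X.
Summing: n_T = 4.04 − 2X.
Mole fractions y_i = n_i/n_T; K_p = p_A2 / (p_B2 p_B1^2) with p_i = y_i·P.
This yields a degree-3 equation in X; solving on (0,1), X = 0.387.

X = 0.387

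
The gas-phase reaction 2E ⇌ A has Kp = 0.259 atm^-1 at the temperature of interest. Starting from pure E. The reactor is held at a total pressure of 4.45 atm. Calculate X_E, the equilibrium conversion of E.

X = 0.578

Let X = conversion of E (basis 1 mol E); extent of reaction ξ = 0.5X.
Species balance: n_E = 1 − X; n_A = 0.5X.
n_T = Σnᵢ = 1 − 0.5X.
Mole fractions y_i = n_i/n_T; Kp = p_A / (p_E^2) with p_i = y_i·P.
Setting this equal to 0.259 atm^-1 and taking the physical root (0 < X < 1) gives X = 0.578.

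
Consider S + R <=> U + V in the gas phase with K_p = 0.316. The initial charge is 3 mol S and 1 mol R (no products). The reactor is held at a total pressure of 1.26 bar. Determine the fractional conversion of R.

X = 0.573

Let X = conversion of R (basis 1 mol R); extent of reaction ξ = X.
Moles: n_S = 3 − X; n_R = 1 − X; n_U = X; n_V = X.
Since Δν = 0, n_T = 4 throughout.
y_i = n_i/n_T, p_i = y_i·P. K_p = p_U p_V / (p_S p_R).
Equating to 0.316 and solving on 0 < X < 1: X = 0.573.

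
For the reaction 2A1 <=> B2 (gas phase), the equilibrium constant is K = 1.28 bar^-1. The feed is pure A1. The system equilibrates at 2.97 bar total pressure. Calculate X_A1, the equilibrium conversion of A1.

Take 1 mol A1 as basis and let X be its fractional conversion, so ξ = 0.5X.
Moles: n_A1 = 1 − X; n_B2 = 0.5X.
n_T = Σnᵢ = 1 − 0.5X.
With p_i = (n_i/n_T)P, K = p_B2 / (p_A1^2).
This yields a degree-2 equation in X; solving on (0,1), X = 0.752.

X = 0.752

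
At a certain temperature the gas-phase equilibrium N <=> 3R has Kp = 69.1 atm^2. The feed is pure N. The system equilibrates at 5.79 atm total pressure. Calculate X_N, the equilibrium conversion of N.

X = 0.534

Let X = conversion of N (basis 1 mol N); extent of reaction ξ = X.
Mole table: n_N = 1 − X; n_R = 3X.
Summing: n_T = 1 + 2X.
y_i = n_i/n_T, p_i = y_i·P. Kp = p_R^3 / (p_N).
Setting this equal to 69.1 atm^2 and taking the physical root (0 < X < 1) gives X = 0.534.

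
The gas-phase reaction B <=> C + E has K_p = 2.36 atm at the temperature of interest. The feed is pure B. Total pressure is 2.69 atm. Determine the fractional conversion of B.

Basis: 1 mol B initially; let X = conversion of B. Extent ξ = X.
At extent ξ: n_B = 1 − X; n_C = X; n_E = X.
Total moles n_T = 1 + X.
y_i = n_i/n_T, p_i = y_i·P. K_p = p_C p_E / (p_B).
Setting this equal to 2.36 atm and taking the physical root (0 < X < 1) gives X = 0.684.

X = 0.684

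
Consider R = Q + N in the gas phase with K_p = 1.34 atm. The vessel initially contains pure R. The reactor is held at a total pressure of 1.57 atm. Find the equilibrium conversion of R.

Let X = conversion of R (basis 1 mol R); extent of reaction ξ = X.
Mole table: n_R = 1 − X; n_Q = X; n_N = X.
Total moles n_T = 1 + X.
Mole fractions y_i = n_i/n_T; K_p = p_Q p_N / (p_R) with p_i = y_i·P.
Substituting and setting equal to 1.34 atm gives a polynomial in X; the root in (0,1) is X = 0.679.

X = 0.679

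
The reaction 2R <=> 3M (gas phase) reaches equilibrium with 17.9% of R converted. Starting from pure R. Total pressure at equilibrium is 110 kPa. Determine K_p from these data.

Let X = conversion of R (basis 1 mol R); extent of reaction ξ = 0.5X.
Mole table: n_R = 1 − X; n_M = 1.5X.
n_T = Σnᵢ = 1 + 0.5X.
At X = 0.179: n_R = 0.821, n_M = 0.268, n_T = 1.09.
p_i = (n_i/n_T)·P. K_p = p_M^3 / (p_R^2) = 2.9 kPa.

K_p = 2.9 kPa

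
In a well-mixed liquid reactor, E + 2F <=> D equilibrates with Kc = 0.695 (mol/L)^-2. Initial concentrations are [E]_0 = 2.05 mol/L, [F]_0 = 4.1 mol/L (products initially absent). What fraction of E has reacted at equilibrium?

X = 0.624

Let X = conversion of E; extent ξ = 2.05·X mol/L.
Concentrations: [E] = 2.05 − 2.05X; [F] = 4.1 − 4.1X; [D] = 2.05X.
Kc = [D] / ([E] [F]^2).
Setting equal to 0.695 and solving for X on (0,1) gives X = 0.624.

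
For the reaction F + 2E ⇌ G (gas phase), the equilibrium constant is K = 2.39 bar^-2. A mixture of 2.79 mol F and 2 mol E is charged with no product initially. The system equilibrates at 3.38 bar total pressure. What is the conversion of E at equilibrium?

X = 0.806

Basis: 2 mol E initially; let X = conversion of E. Extent ξ = X.
Species balance: n_F = 2.79 − X; n_E = 2 − 2X; n_G = X.
Summing: n_T = 4.79 − 2X.
Mole fractions y_i = n_i/n_T; K = p_G / (p_F p_E^2) with p_i = y_i·P.
Substituting and setting equal to 2.39 bar^-2 gives a polynomial in X; the root in (0,1) is X = 0.806.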